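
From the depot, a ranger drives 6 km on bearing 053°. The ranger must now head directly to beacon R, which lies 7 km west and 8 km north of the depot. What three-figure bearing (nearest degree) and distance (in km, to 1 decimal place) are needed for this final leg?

290°, 12.6 km

Leg 1 (053°, 6 km): east 6 sin 53° = 4.79, north 6 cos 53° = 3.61
Current position: (4.79, 3.61). Target: (-7, 8). Remaining: Δeast = -11.79, Δnorth = 4.39.
Bearing = atan2(-11.79, 4.39) mod 360° = 290.42°; distance = √((-11.79)² + (4.39)²) = 12.582 km.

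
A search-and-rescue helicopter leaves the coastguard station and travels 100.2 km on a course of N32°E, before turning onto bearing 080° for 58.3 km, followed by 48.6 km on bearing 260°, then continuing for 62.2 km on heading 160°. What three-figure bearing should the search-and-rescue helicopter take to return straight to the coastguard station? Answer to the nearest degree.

Leg 1 (N32°E, 100.2 km): east 100.2 sin 32° = 53.10, north 100.2 cos 32° = 84.97
Leg 2 (080°, 58.3 km): east 58.3 sin 80° = 57.41, north 58.3 cos 80° = 10.12
Leg 3 (260°, 48.6 km): east 48.6 sin 260° = -47.86, north 48.6 cos 260° = -8.44
Leg 4 (160°, 62.2 km): east 62.2 sin 160° = 21.27, north 62.2 cos 160° = -58.45
Net displacement: 83.92 east, 28.21 north. Direction back to start is (-83.92, -28.21): bearing = atan2(-83.92, -28.21) mod 360° = 251.42° ≈ 251°.

251°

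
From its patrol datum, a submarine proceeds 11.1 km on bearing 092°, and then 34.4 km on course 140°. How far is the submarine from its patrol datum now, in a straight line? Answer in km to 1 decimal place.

42.6 km

Leg 1 (092°, 11.1 km): east 11.1 sin 92° = 11.09, north 11.1 cos 92° = -0.39
Leg 2 (140°, 34.4 km): east 34.4 sin 140° = 22.11, north 34.4 cos 140° = -26.35
Net: 33.21 east, -26.74 north. Distance = √((33.21)² + (-26.74)²) = 42.633 km.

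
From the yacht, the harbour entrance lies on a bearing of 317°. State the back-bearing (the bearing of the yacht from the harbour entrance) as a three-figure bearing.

137°

Back-bearing = 317° − 180° = 137°.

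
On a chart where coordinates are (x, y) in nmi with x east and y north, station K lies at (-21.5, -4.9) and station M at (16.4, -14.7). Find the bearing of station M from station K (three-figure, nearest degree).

Δeast = 16.4 − -21.5 = 37.90; Δnorth = -14.7 − -4.9 = -9.80.
Bearing = atan2(Δeast, Δnorth) mod 360° = 104.50° ≈ 104°.

104°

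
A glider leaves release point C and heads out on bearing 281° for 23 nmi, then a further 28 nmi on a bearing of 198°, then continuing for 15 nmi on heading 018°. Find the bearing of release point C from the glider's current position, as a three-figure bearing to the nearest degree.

073°

Leg 1 (281°, 23 nmi): east 23 sin 281° = -22.58, north 23 cos 281° = 4.39
Leg 2 (198°, 28 nmi): east 28 sin 198° = -8.65, north 28 cos 198° = -26.63
Leg 3 (018°, 15 nmi): east 15 sin 18° = 4.64, north 15 cos 18° = 14.27
Net displacement: -26.59 east, -7.98 north. Direction back to start is (26.59, 7.98): bearing = atan2(26.59, 7.98) mod 360° = 73.31° ≈ 073°.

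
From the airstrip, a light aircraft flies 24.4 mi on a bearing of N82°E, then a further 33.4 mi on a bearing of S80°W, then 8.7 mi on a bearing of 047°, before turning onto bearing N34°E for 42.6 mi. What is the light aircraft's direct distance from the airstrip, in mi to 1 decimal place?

Leg 1 (N82°E, 24.4 mi): east 24.4 sin 82° = 24.16, north 24.4 cos 82° = 3.40
Leg 2 (S80°W, 33.4 mi): east 33.4 sin 260° = -32.89, north 33.4 cos 260° = -5.80
Leg 3 (047°, 8.7 mi): east 8.7 sin 47° = 6.36, north 8.7 cos 47° = 5.93
Leg 4 (N34°E, 42.6 mi): east 42.6 sin 34° = 23.82, north 42.6 cos 34° = 35.32
Net: 21.45 east, 38.85 north. Distance = √((21.45)² + (38.85)²) = 44.377 mi.

44.4 mi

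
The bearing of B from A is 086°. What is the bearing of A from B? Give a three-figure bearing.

266°

Back-bearing = 086° + 180° = 266°.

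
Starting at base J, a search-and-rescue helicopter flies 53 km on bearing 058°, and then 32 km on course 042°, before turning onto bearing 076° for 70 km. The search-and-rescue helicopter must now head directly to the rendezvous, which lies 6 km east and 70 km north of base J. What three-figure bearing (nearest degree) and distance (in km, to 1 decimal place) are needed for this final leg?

Leg 1 (058°, 53 km): east 53 sin 58° = 44.95, north 53 cos 58° = 28.09
Leg 2 (042°, 32 km): east 32 sin 42° = 21.41, north 32 cos 42° = 23.78
Leg 3 (076°, 70 km): east 70 sin 76° = 67.92, north 70 cos 76° = 16.93
Current position: (134.28, 68.80). Target: (6, 70). Remaining: Δeast = -128.28, Δnorth = 1.20.
Bearing = atan2(-128.28, 1.20) mod 360° = 270.54°; distance = √((-128.28)² + (1.20)²) = 128.285 km.

271°, 128.3 km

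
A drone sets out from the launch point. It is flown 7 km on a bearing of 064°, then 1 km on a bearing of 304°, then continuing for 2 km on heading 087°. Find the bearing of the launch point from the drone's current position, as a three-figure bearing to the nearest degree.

243°

Leg 1 (064°, 7 km): east 7 sin 64° = 6.29, north 7 cos 64° = 3.07
Leg 2 (304°, 1 km): east 1 sin 304° = -0.83, north 1 cos 304° = 0.56
Leg 3 (087°, 2 km): east 2 sin 87° = 2.00, north 2 cos 87° = 0.10
Net displacement: 7.46 east, 3.73 north. Direction back to start is (-7.46, -3.73): bearing = atan2(-7.46, -3.73) mod 360° = 243.42° ≈ 243°.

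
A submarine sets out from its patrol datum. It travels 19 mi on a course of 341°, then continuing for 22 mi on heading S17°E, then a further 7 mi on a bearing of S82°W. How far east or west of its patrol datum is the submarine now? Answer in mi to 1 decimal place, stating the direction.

6.7 mi west

Leg 1 (341°, 19 mi): east 19 sin 341° = -6.19, north 19 cos 341° = 17.96
Leg 2 (S17°E, 22 mi): east 22 sin 163° = 6.43, north 22 cos 163° = -21.04
Leg 3 (S82°W, 7 mi): east 7 sin 262° = -6.93, north 7 cos 262° = -0.97
Net east component: -6.69 mi.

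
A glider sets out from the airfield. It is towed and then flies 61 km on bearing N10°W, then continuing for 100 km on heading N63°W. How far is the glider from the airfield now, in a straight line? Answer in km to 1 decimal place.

Leg 1 (N10°W, 61 km): east 61 sin 350° = -10.59, north 61 cos 350° = 60.07
Leg 2 (N63°W, 100 km): east 100 sin 297° = -89.10, north 100 cos 297° = 45.40
Net: -99.69 east, 105.47 north. Distance = √((-99.69)² + (105.47)²) = 145.131 km.

145.1 km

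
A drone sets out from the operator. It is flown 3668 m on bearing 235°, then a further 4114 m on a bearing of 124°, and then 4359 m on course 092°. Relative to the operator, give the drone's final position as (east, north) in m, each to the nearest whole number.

(4762, -4557)

Leg 1 (235°, 3668 m): east 3668 sin 235° = -3004.65, north 3668 cos 235° = -2103.88
Leg 2 (124°, 4114 m): east 4114 sin 124° = 3410.66, north 4114 cos 124° = -2300.52
Leg 3 (092°, 4359 m): east 4359 sin 92° = 4356.34, north 4359 cos 92° = -152.13
Summing: 4762.36 m east, -4556.52 m north → (4762, -4557).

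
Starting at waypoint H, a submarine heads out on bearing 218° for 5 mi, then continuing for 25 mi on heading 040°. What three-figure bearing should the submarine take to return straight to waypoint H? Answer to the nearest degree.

220°

Leg 1 (218°, 5 mi): east 5 sin 218° = -3.08, north 5 cos 218° = -3.94
Leg 2 (040°, 25 mi): east 25 sin 40° = 16.07, north 25 cos 40° = 19.15
Net displacement: 12.99 east, 15.21 north. Direction back to start is (-12.99, -15.21): bearing = atan2(-12.99, -15.21) mod 360° = 220.50° ≈ 220°.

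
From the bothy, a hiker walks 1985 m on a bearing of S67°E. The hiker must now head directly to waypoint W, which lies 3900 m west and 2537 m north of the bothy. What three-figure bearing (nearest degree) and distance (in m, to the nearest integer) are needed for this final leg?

Leg 1 (S67°E, 1985 m): east 1985 sin 113° = 1827.20, north 1985 cos 113° = -775.60
Current position: (1827.20, -775.60). Target: (-3900, 2537). Remaining: Δeast = -5727.20, Δnorth = 3312.60.
Bearing = atan2(-5727.20, 3312.60) mod 360° = 300.04°; distance = √((-5727.20)² + (3312.60)²) = 6616.205 m.

300°, 6616 m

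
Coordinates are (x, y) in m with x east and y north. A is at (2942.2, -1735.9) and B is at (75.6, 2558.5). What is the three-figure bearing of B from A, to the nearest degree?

Δeast = 75.6 − 2942.2 = -2866.60; Δnorth = 2558.5 − -1735.9 = 4294.40.
Bearing = atan2(Δeast, Δnorth) mod 360° = 326.28° ≈ 326°.

326°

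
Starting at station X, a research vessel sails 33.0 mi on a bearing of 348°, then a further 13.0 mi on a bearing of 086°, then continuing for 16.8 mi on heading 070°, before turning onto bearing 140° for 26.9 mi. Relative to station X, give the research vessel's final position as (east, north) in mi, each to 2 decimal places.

Leg 1 (348°, 33.0 mi): east 33.0 sin 348° = -6.86, north 33.0 cos 348° = 32.28
Leg 2 (086°, 13.0 mi): east 13.0 sin 86° = 12.97, north 13.0 cos 86° = 0.91
Leg 3 (070°, 16.8 mi): east 16.8 sin 70° = 15.79, north 16.8 cos 70° = 5.75
Leg 4 (140°, 26.9 mi): east 26.9 sin 140° = 17.29, north 26.9 cos 140° = -20.61
Summing: 39.19 mi east, 18.33 mi north → (39.19, 18.33).

(39.19, 18.33)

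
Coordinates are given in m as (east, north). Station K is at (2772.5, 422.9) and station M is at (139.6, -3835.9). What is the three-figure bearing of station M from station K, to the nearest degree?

212°

Δeast = 139.6 − 2772.5 = -2632.90; Δnorth = -3835.9 − 422.9 = -4258.80.
Bearing = atan2(Δeast, Δnorth) mod 360° = 211.73° ≈ 212°.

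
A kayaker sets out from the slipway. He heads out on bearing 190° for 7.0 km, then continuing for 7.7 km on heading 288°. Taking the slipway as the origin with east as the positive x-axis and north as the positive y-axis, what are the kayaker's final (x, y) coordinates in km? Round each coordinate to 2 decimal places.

Leg 1 (190°, 7.0 km): east 7.0 sin 190° = -1.22, north 7.0 cos 190° = -6.89
Leg 2 (288°, 7.7 km): east 7.7 sin 288° = -7.32, north 7.7 cos 288° = 2.38
Summing: -8.54 km east, -4.51 km north → (-8.54, -4.51).

(-8.54, -4.51)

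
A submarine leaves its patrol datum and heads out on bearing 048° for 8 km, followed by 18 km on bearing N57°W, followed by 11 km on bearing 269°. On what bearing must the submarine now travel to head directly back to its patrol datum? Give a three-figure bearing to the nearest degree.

Leg 1 (048°, 8 km): east 8 sin 48° = 5.95, north 8 cos 48° = 5.35
Leg 2 (N57°W, 18 km): east 18 sin 303° = -15.10, north 18 cos 303° = 9.80
Leg 3 (269°, 11 km): east 11 sin 269° = -11.00, north 11 cos 269° = -0.19
Net displacement: -20.15 east, 14.96 north. Direction back to start is (20.15, -14.96): bearing = atan2(20.15, -14.96) mod 360° = 126.60° ≈ 127°.

127°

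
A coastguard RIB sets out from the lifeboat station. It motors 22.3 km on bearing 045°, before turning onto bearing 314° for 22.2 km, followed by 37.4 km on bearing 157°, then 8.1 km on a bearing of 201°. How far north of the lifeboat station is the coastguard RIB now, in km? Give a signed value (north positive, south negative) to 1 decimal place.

-10.8 km

Leg 1 (045°, 22.3 km): east 22.3 sin 45° = 15.77, north 22.3 cos 45° = 15.77
Leg 2 (314°, 22.2 km): east 22.2 sin 314° = -15.97, north 22.2 cos 314° = 15.42
Leg 3 (157°, 37.4 km): east 37.4 sin 157° = 14.61, north 37.4 cos 157° = -34.43
Leg 4 (201°, 8.1 km): east 8.1 sin 201° = -2.90, north 8.1 cos 201° = -7.56
Net north component: -10.80 km.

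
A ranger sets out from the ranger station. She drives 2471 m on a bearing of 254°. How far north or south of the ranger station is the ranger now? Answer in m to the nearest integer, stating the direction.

Leg 1 (254°, 2471 m): east 2471 sin 254° = -2375.28, north 2471 cos 254° = -681.10
Net north component: -681.10 m.

681 m south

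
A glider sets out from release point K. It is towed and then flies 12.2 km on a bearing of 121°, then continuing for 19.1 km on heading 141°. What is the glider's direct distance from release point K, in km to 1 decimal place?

30.8 km

Leg 1 (121°, 12.2 km): east 12.2 sin 121° = 10.46, north 12.2 cos 121° = -6.28
Leg 2 (141°, 19.1 km): east 19.1 sin 141° = 12.02, north 19.1 cos 141° = -14.84
Net: 22.48 east, -21.13 north. Distance = √((22.48)² + (-21.13)²) = 30.848 km.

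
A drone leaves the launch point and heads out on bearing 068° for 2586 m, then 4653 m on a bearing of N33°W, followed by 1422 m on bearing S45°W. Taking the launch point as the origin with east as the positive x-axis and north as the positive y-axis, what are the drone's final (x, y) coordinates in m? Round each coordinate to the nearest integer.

(-1142, 3866)

Leg 1 (068°, 2586 m): east 2586 sin 68° = 2397.70, north 2586 cos 68° = 968.73
Leg 2 (N33°W, 4653 m): east 4653 sin 327° = -2534.21, north 4653 cos 327° = 3902.33
Leg 3 (S45°W, 1422 m): east 1422 sin 225° = -1005.51, north 1422 cos 225° = -1005.51
Summing: -1142.01 m east, 3865.56 m north → (-1142, 3866).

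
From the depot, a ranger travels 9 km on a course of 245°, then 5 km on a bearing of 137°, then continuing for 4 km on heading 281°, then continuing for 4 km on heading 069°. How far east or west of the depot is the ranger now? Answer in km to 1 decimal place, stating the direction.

Leg 1 (245°, 9 km): east 9 sin 245° = -8.16, north 9 cos 245° = -3.80
Leg 2 (137°, 5 km): east 5 sin 137° = 3.41, north 5 cos 137° = -3.66
Leg 3 (281°, 4 km): east 4 sin 281° = -3.93, north 4 cos 281° = 0.76
Leg 4 (069°, 4 km): east 4 sin 69° = 3.73, north 4 cos 69° = 1.43
Net east component: -4.94 km.

4.9 km west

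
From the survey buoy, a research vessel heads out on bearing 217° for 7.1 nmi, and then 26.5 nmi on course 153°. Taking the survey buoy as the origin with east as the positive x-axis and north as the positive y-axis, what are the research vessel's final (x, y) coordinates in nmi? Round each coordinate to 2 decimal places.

Leg 1 (217°, 7.1 nmi): east 7.1 sin 217° = -4.27, north 7.1 cos 217° = -5.67
Leg 2 (153°, 26.5 nmi): east 26.5 sin 153° = 12.03, north 26.5 cos 153° = -23.61
Summing: 7.76 nmi east, -29.28 nmi north → (7.76, -29.28).

(7.76, -29.28)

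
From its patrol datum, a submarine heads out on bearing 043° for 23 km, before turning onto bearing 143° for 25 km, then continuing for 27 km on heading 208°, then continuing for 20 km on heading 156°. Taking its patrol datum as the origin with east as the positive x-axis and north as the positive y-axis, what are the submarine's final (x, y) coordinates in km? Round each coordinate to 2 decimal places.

(26.19, -45.26)

Leg 1 (043°, 23 km): east 23 sin 43° = 15.69, north 23 cos 43° = 16.82
Leg 2 (143°, 25 km): east 25 sin 143° = 15.05, north 25 cos 143° = -19.97
Leg 3 (208°, 27 km): east 27 sin 208° = -12.68, north 27 cos 208° = -23.84
Leg 4 (156°, 20 km): east 20 sin 156° = 8.13, north 20 cos 156° = -18.27
Summing: 26.19 km east, -45.26 km north → (26.19, -45.26).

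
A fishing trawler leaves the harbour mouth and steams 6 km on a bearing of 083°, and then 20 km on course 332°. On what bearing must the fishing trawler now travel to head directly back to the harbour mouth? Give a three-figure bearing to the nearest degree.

169°

Leg 1 (083°, 6 km): east 6 sin 83° = 5.96, north 6 cos 83° = 0.73
Leg 2 (332°, 20 km): east 20 sin 332° = -9.39, north 20 cos 332° = 17.66
Net displacement: -3.43 east, 18.39 north. Direction back to start is (3.43, -18.39): bearing = atan2(3.43, -18.39) mod 360° = 169.42° ≈ 169°.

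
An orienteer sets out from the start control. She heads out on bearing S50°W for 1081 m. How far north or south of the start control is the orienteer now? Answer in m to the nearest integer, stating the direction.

695 m south

Leg 1 (S50°W, 1081 m): east 1081 sin 230° = -828.09, north 1081 cos 230° = -694.85
Net north component: -694.85 m.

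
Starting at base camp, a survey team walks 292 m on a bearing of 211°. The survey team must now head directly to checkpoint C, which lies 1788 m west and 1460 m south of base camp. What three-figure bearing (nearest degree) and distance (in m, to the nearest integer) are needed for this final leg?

234°, 2036 m

Leg 1 (211°, 292 m): east 292 sin 211° = -150.39, north 292 cos 211° = -250.29
Current position: (-150.39, -250.29). Target: (-1788, -1460). Remaining: Δeast = -1637.61, Δnorth = -1209.71.
Bearing = atan2(-1637.61, -1209.71) mod 360° = 233.55°; distance = √((-1637.61)² + (-1209.71)²) = 2035.965 m.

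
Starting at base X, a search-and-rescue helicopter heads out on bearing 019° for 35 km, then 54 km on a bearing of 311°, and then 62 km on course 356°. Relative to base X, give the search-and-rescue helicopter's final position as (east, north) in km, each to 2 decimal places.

Leg 1 (019°, 35 km): east 35 sin 19° = 11.39, north 35 cos 19° = 33.09
Leg 2 (311°, 54 km): east 54 sin 311° = -40.75, north 54 cos 311° = 35.43
Leg 3 (356°, 62 km): east 62 sin 356° = -4.32, north 62 cos 356° = 61.85
Summing: -33.68 km east, 130.37 km north → (-33.68, 130.37).

(-33.68, 130.37)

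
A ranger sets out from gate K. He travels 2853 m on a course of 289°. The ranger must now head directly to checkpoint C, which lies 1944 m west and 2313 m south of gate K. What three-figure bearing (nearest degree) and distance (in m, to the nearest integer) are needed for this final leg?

167°, 3328 m

Leg 1 (289°, 2853 m): east 2853 sin 289° = -2697.56, north 2853 cos 289° = 928.85
Current position: (-2697.56, 928.85). Target: (-1944, -2313). Remaining: Δeast = 753.56, Δnorth = -3241.85.
Bearing = atan2(753.56, -3241.85) mod 360° = 166.91°; distance = √((753.56)² + (-3241.85)²) = 3328.277 m.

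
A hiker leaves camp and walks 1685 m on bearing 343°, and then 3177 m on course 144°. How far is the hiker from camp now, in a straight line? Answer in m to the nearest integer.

Leg 1 (343°, 1685 m): east 1685 sin 343° = -492.65, north 1685 cos 343° = 1611.37
Leg 2 (144°, 3177 m): east 3177 sin 144° = 1867.39, north 3177 cos 144° = -2570.25
Net: 1374.75 east, -958.87 north. Distance = √((1374.75)² + (-958.87)²) = 1676.117 m.

1676 m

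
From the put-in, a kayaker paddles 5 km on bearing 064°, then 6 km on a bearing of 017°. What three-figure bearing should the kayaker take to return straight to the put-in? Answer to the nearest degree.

Leg 1 (064°, 5 km): east 5 sin 64° = 4.49, north 5 cos 64° = 2.19
Leg 2 (017°, 6 km): east 6 sin 17° = 1.75, north 6 cos 17° = 5.74
Net displacement: 6.25 east, 7.93 north. Direction back to start is (-6.25, -7.93): bearing = atan2(-6.25, -7.93) mod 360° = 218.24° ≈ 218°.

218°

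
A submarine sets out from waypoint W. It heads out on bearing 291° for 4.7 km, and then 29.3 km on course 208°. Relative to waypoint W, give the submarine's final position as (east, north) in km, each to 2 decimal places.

Leg 1 (291°, 4.7 km): east 4.7 sin 291° = -4.39, north 4.7 cos 291° = 1.68
Leg 2 (208°, 29.3 km): east 29.3 sin 208° = -13.76, north 29.3 cos 208° = -25.87
Summing: -18.14 km east, -24.19 km north → (-18.14, -24.19).

(-18.14, -24.19)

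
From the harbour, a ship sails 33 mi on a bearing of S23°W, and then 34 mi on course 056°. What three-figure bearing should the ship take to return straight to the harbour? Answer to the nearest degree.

Leg 1 (S23°W, 33 mi): east 33 sin 203° = -12.89, north 33 cos 203° = -30.38
Leg 2 (056°, 34 mi): east 34 sin 56° = 28.19, north 34 cos 56° = 19.01
Net displacement: 15.29 east, -11.36 north. Direction back to start is (-15.29, 11.36): bearing = atan2(-15.29, 11.36) mod 360° = 306.62° ≈ 307°.

307°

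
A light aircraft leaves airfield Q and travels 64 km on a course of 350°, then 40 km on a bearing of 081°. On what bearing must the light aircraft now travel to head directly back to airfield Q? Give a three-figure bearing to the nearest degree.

Leg 1 (350°, 64 km): east 64 sin 350° = -11.11, north 64 cos 350° = 63.03
Leg 2 (081°, 40 km): east 40 sin 81° = 39.51, north 40 cos 81° = 6.26
Net displacement: 28.39 east, 69.29 north. Direction back to start is (-28.39, -69.29): bearing = atan2(-28.39, -69.29) mod 360° = 202.28° ≈ 202°.

202°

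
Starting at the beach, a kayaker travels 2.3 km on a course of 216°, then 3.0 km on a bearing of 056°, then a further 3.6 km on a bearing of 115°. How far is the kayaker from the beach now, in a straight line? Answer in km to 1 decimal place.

4.7 km

Leg 1 (216°, 2.3 km): east 2.3 sin 216° = -1.35, north 2.3 cos 216° = -1.86
Leg 2 (056°, 3.0 km): east 3.0 sin 56° = 2.49, north 3.0 cos 56° = 1.68
Leg 3 (115°, 3.6 km): east 3.6 sin 115° = 3.26, north 3.6 cos 115° = -1.52
Net: 4.40 east, -1.70 north. Distance = √((4.40)² + (-1.70)²) = 4.717 km.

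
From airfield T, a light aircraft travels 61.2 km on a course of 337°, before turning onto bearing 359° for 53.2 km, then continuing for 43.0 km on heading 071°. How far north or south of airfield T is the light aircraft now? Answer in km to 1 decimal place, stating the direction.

Leg 1 (337°, 61.2 km): east 61.2 sin 337° = -23.91, north 61.2 cos 337° = 56.33
Leg 2 (359°, 53.2 km): east 53.2 sin 359° = -0.93, north 53.2 cos 359° = 53.19
Leg 3 (071°, 43.0 km): east 43.0 sin 71° = 40.66, north 43.0 cos 71° = 14.00
Net north component: 123.53 km.

123.5 km north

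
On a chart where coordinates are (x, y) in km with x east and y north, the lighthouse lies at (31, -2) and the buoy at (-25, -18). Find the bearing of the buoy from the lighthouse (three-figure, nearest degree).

Δeast = -25 − 31 = -56.00; Δnorth = -18 − -2 = -16.00.
Bearing = atan2(Δeast, Δnorth) mod 360° = 254.05° ≈ 254°.

254°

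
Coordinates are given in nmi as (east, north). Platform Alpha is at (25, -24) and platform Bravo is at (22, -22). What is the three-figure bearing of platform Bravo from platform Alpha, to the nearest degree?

304°

Δeast = 22 − 25 = -3.00; Δnorth = -22 − -24 = 2.00.
Bearing = atan2(Δeast, Δnorth) mod 360° = 303.69° ≈ 304°.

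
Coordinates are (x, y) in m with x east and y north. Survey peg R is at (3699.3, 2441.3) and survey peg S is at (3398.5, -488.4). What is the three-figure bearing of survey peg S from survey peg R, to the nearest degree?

186°

Δeast = 3398.5 − 3699.3 = -300.80; Δnorth = -488.4 − 2441.3 = -2929.70.
Bearing = atan2(Δeast, Δnorth) mod 360° = 185.86° ≈ 186°.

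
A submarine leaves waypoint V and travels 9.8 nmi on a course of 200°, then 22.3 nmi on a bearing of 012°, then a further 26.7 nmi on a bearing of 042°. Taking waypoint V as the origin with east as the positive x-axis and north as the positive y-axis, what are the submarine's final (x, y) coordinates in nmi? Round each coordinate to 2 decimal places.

Leg 1 (200°, 9.8 nmi): east 9.8 sin 200° = -3.35, north 9.8 cos 200° = -9.21
Leg 2 (012°, 22.3 nmi): east 22.3 sin 12° = 4.64, north 22.3 cos 12° = 21.81
Leg 3 (042°, 26.7 nmi): east 26.7 sin 42° = 17.87, north 26.7 cos 42° = 19.84
Summing: 19.15 nmi east, 32.45 nmi north → (19.15, 32.45).

(19.15, 32.45)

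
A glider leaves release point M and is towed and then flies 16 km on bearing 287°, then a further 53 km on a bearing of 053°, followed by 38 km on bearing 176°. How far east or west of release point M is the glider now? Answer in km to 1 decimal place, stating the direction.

29.7 km east

Leg 1 (287°, 16 km): east 16 sin 287° = -15.30, north 16 cos 287° = 4.68
Leg 2 (053°, 53 km): east 53 sin 53° = 42.33, north 53 cos 53° = 31.90
Leg 3 (176°, 38 km): east 38 sin 176° = 2.65, north 38 cos 176° = -37.91
Net east component: 29.68 km.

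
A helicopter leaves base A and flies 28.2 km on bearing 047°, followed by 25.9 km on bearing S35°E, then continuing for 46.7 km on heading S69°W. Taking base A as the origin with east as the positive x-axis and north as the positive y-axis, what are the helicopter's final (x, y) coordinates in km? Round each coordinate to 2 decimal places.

Leg 1 (047°, 28.2 km): east 28.2 sin 47° = 20.62, north 28.2 cos 47° = 19.23
Leg 2 (S35°E, 25.9 km): east 25.9 sin 145° = 14.86, north 25.9 cos 145° = -21.22
Leg 3 (S69°W, 46.7 km): east 46.7 sin 249° = -43.60, north 46.7 cos 249° = -16.74
Summing: -8.12 km east, -18.72 km north → (-8.12, -18.72).

(-8.12, -18.72)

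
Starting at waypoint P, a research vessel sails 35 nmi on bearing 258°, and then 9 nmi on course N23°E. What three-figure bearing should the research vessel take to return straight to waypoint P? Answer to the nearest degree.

Leg 1 (258°, 35 nmi): east 35 sin 258° = -34.24, north 35 cos 258° = -7.28
Leg 2 (N23°E, 9 nmi): east 9 sin 23° = 3.52, north 9 cos 23° = 8.28
Net displacement: -30.72 east, 1.01 north. Direction back to start is (30.72, -1.01): bearing = atan2(30.72, -1.01) mod 360° = 91.88° ≈ 092°.

092°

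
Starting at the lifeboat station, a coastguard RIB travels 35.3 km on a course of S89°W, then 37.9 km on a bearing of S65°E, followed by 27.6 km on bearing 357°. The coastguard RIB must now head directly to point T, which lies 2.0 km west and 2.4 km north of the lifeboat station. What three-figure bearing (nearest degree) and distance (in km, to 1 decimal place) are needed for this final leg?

Leg 1 (S89°W, 35.3 km): east 35.3 sin 269° = -35.29, north 35.3 cos 269° = -0.62
Leg 2 (S65°E, 37.9 km): east 37.9 sin 115° = 34.35, north 37.9 cos 115° = -16.02
Leg 3 (357°, 27.6 km): east 27.6 sin 357° = -1.44, north 27.6 cos 357° = 27.56
Current position: (-2.39, 10.93). Target: (-2.0, 2.4). Remaining: Δeast = 0.39, Δnorth = -8.53.
Bearing = atan2(0.39, -8.53) mod 360° = 177.38°; distance = √((0.39)² + (-8.53)²) = 8.538 km.

177°, 8.5 km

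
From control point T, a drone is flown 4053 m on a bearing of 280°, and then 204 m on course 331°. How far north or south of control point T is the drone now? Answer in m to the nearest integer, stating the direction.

882 m north

Leg 1 (280°, 4053 m): east 4053 sin 280° = -3991.43, north 4053 cos 280° = 703.80
Leg 2 (331°, 204 m): east 204 sin 331° = -98.90, north 204 cos 331° = 178.42
Net north component: 882.22 m.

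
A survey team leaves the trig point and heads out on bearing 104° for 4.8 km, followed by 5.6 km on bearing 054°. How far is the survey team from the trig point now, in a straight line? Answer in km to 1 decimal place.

Leg 1 (104°, 4.8 km): east 4.8 sin 104° = 4.66, north 4.8 cos 104° = -1.16
Leg 2 (054°, 5.6 km): east 5.6 sin 54° = 4.53, north 5.6 cos 54° = 3.29
Net: 9.19 east, 2.13 north. Distance = √((9.19)² + (2.13)²) = 9.432 km.

9.4 km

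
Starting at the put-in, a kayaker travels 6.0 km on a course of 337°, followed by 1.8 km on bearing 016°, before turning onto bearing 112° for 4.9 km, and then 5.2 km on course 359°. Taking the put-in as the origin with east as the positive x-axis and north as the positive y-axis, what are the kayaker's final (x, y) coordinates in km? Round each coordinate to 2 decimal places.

(2.60, 10.62)

Leg 1 (337°, 6.0 km): east 6.0 sin 337° = -2.34, north 6.0 cos 337° = 5.52
Leg 2 (016°, 1.8 km): east 1.8 sin 16° = 0.50, north 1.8 cos 16° = 1.73
Leg 3 (112°, 4.9 km): east 4.9 sin 112° = 4.54, north 4.9 cos 112° = -1.84
Leg 4 (359°, 5.2 km): east 5.2 sin 359° = -0.09, north 5.2 cos 359° = 5.20
Summing: 2.60 km east, 10.62 km north → (2.60, 10.62).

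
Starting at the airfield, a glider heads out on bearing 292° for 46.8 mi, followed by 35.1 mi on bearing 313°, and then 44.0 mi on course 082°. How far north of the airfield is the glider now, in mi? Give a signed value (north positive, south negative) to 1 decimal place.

47.6 mi

Leg 1 (292°, 46.8 mi): east 46.8 sin 292° = -43.39, north 46.8 cos 292° = 17.53
Leg 2 (313°, 35.1 mi): east 35.1 sin 313° = -25.67, north 35.1 cos 313° = 23.94
Leg 3 (082°, 44.0 mi): east 44.0 sin 82° = 43.57, north 44.0 cos 82° = 6.12
Net north component: 47.59 mi.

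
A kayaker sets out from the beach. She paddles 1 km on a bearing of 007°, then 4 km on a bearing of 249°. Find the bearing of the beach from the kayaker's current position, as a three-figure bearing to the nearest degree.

083°

Leg 1 (007°, 1 km): east 1 sin 7° = 0.12, north 1 cos 7° = 0.99
Leg 2 (249°, 4 km): east 4 sin 249° = -3.73, north 4 cos 249° = -1.43
Net displacement: -3.61 east, -0.44 north. Direction back to start is (3.61, 0.44): bearing = atan2(3.61, 0.44) mod 360° = 83.04° ≈ 083°.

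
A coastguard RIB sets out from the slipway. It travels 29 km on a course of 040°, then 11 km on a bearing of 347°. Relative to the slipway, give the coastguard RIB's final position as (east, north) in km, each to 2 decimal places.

(16.17, 32.93)

Leg 1 (040°, 29 km): east 29 sin 40° = 18.64, north 29 cos 40° = 22.22
Leg 2 (347°, 11 km): east 11 sin 347° = -2.47, north 11 cos 347° = 10.72
Summing: 16.17 km east, 32.93 km north → (16.17, 32.93).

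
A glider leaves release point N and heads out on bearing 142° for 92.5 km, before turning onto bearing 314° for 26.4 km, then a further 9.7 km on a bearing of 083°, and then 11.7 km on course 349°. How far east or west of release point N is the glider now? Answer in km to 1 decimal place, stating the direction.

Leg 1 (142°, 92.5 km): east 92.5 sin 142° = 56.95, north 92.5 cos 142° = -72.89
Leg 2 (314°, 26.4 km): east 26.4 sin 314° = -18.99, north 26.4 cos 314° = 18.34
Leg 3 (083°, 9.7 km): east 9.7 sin 83° = 9.63, north 9.7 cos 83° = 1.18
Leg 4 (349°, 11.7 km): east 11.7 sin 349° = -2.23, north 11.7 cos 349° = 11.49
Net east component: 45.35 km.

45.4 km east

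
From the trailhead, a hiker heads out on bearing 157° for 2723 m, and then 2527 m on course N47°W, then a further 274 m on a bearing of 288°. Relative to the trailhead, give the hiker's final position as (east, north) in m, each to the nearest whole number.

Leg 1 (157°, 2723 m): east 2723 sin 157° = 1063.96, north 2723 cos 157° = -2506.53
Leg 2 (N47°W, 2527 m): east 2527 sin 313° = -1848.13, north 2527 cos 313° = 1723.41
Leg 3 (288°, 274 m): east 274 sin 288° = -260.59, north 274 cos 288° = 84.67
Summing: -1044.76 m east, -698.45 m north → (-1045, -698).

(-1045, -698)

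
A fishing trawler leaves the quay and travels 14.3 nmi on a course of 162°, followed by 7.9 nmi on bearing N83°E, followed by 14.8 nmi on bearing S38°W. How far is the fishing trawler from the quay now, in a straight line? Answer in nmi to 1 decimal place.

Leg 1 (162°, 14.3 nmi): east 14.3 sin 162° = 4.42, north 14.3 cos 162° = -13.60
Leg 2 (N83°E, 7.9 nmi): east 7.9 sin 83° = 7.84, north 7.9 cos 83° = 0.96
Leg 3 (S38°W, 14.8 nmi): east 14.8 sin 218° = -9.11, north 14.8 cos 218° = -11.66
Net: 3.15 east, -24.30 north. Distance = √((3.15)² + (-24.30)²) = 24.503 nmi.

24.5 nmi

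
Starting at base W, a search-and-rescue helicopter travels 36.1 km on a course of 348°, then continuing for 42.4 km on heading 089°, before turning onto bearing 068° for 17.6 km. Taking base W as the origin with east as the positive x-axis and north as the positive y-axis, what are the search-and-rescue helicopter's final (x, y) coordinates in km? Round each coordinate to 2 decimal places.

(51.21, 42.64)

Leg 1 (348°, 36.1 km): east 36.1 sin 348° = -7.51, north 36.1 cos 348° = 35.31
Leg 2 (089°, 42.4 km): east 42.4 sin 89° = 42.39, north 42.4 cos 89° = 0.74
Leg 3 (068°, 17.6 km): east 17.6 sin 68° = 16.32, north 17.6 cos 68° = 6.59
Summing: 51.21 km east, 42.64 km north → (51.21, 42.64).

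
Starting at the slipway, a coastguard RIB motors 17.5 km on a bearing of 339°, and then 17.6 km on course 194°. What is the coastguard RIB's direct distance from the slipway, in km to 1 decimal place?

Leg 1 (339°, 17.5 km): east 17.5 sin 339° = -6.27, north 17.5 cos 339° = 16.34
Leg 2 (194°, 17.6 km): east 17.6 sin 194° = -4.26, north 17.6 cos 194° = -17.08
Net: -10.53 east, -0.74 north. Distance = √((-10.53)² + (-0.74)²) = 10.555 km.

10.6 km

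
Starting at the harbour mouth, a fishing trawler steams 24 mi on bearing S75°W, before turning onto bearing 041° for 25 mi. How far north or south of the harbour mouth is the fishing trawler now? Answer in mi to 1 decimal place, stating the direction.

12.7 mi north

Leg 1 (S75°W, 24 mi): east 24 sin 255° = -23.18, north 24 cos 255° = -6.21
Leg 2 (041°, 25 mi): east 25 sin 41° = 16.40, north 25 cos 41° = 18.87
Net north component: 12.66 mi.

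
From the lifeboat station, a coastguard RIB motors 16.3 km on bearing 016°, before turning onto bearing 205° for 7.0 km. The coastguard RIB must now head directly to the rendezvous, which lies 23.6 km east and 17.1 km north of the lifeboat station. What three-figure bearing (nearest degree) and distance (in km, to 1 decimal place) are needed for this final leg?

071°, 23.4 km

Leg 1 (016°, 16.3 km): east 16.3 sin 16° = 4.49, north 16.3 cos 16° = 15.67
Leg 2 (205°, 7.0 km): east 7.0 sin 205° = -2.96, north 7.0 cos 205° = -6.34
Current position: (1.53, 9.32). Target: (23.6, 17.1). Remaining: Δeast = 22.07, Δnorth = 7.78.
Bearing = atan2(22.07, 7.78) mod 360° = 70.59°; distance = √((22.07)² + (7.78)²) = 23.395 km.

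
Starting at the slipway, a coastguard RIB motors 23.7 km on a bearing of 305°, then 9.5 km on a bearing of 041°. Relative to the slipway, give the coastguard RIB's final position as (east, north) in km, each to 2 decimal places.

(-13.18, 20.76)

Leg 1 (305°, 23.7 km): east 23.7 sin 305° = -19.41, north 23.7 cos 305° = 13.59
Leg 2 (041°, 9.5 km): east 9.5 sin 41° = 6.23, north 9.5 cos 41° = 7.17
Summing: -13.18 km east, 20.76 km north → (-13.18, 20.76).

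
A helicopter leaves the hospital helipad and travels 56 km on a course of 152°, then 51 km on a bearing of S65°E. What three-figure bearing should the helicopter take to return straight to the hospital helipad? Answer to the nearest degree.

314°

Leg 1 (152°, 56 km): east 56 sin 152° = 26.29, north 56 cos 152° = -49.45
Leg 2 (S65°E, 51 km): east 51 sin 115° = 46.22, north 51 cos 115° = -21.55
Net displacement: 72.51 east, -71.00 north. Direction back to start is (-72.51, 71.00): bearing = atan2(-72.51, 71.00) mod 360° = 314.40° ≈ 314°.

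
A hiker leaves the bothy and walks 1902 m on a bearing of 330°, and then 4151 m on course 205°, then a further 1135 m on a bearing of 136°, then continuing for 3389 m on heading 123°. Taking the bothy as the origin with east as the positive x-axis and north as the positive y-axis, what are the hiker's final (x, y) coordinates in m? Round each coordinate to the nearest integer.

Leg 1 (330°, 1902 m): east 1902 sin 330° = -951.00, north 1902 cos 330° = 1647.18
Leg 2 (205°, 4151 m): east 4151 sin 205° = -1754.29, north 4151 cos 205° = -3762.08
Leg 3 (136°, 1135 m): east 1135 sin 136° = 788.44, north 1135 cos 136° = -816.45
Leg 4 (123°, 3389 m): east 3389 sin 123° = 2842.25, north 3389 cos 123° = -1845.78
Summing: 925.40 m east, -4777.14 m north → (925, -4777).

(925, -4777)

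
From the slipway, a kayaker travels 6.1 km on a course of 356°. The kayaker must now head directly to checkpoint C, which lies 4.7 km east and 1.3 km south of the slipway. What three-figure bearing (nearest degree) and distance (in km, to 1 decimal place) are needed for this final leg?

145°, 9.0 km

Leg 1 (356°, 6.1 km): east 6.1 sin 356° = -0.43, north 6.1 cos 356° = 6.09
Current position: (-0.43, 6.09). Target: (4.7, -1.3). Remaining: Δeast = 5.13, Δnorth = -7.39.
Bearing = atan2(5.13, -7.39) mod 360° = 145.24°; distance = √((5.13)² + (-7.39)²) = 8.990 km.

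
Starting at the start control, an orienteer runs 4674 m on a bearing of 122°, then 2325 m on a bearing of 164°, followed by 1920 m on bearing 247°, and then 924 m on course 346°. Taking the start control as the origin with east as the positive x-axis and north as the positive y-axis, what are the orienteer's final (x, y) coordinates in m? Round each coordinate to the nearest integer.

(2614, -4565)

Leg 1 (122°, 4674 m): east 4674 sin 122° = 3963.78, north 4674 cos 122° = -2476.84
Leg 2 (164°, 2325 m): east 2325 sin 164° = 640.86, north 2325 cos 164° = -2234.93
Leg 3 (247°, 1920 m): east 1920 sin 247° = -1767.37, north 1920 cos 247° = -750.20
Leg 4 (346°, 924 m): east 924 sin 346° = -223.54, north 924 cos 346° = 896.55
Summing: 2613.73 m east, -4565.43 m north → (2614, -4565).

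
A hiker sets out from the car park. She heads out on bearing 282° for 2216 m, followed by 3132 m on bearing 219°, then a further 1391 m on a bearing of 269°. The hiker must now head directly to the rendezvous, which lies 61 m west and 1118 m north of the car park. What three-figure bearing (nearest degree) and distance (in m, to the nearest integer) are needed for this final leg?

Leg 1 (282°, 2216 m): east 2216 sin 282° = -2167.58, north 2216 cos 282° = 460.73
Leg 2 (219°, 3132 m): east 3132 sin 219° = -1971.03, north 3132 cos 219° = -2434.02
Leg 3 (269°, 1391 m): east 1391 sin 269° = -1390.79, north 1391 cos 269° = -24.28
Current position: (-5529.39, -1997.57). Target: (-61, 1118). Remaining: Δeast = 5468.39, Δnorth = 3115.57.
Bearing = atan2(5468.39, 3115.57) mod 360° = 60.33°; distance = √((5468.39)² + (3115.57)²) = 6293.654 m.

060°, 6294 m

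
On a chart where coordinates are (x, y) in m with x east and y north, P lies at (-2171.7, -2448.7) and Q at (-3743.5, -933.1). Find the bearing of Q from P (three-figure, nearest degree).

314°

Δeast = -3743.5 − -2171.7 = -1571.80; Δnorth = -933.1 − -2448.7 = 1515.60.
Bearing = atan2(Δeast, Δnorth) mod 360° = 313.96° ≈ 314°.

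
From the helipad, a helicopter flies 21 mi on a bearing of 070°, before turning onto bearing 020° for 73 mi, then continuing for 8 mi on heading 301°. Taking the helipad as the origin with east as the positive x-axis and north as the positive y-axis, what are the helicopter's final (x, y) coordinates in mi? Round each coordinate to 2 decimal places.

(37.84, 79.90)

Leg 1 (070°, 21 mi): east 21 sin 70° = 19.73, north 21 cos 70° = 7.18
Leg 2 (020°, 73 mi): east 73 sin 20° = 24.97, north 73 cos 20° = 68.60
Leg 3 (301°, 8 mi): east 8 sin 301° = -6.86, north 8 cos 301° = 4.12
Summing: 37.84 mi east, 79.90 mi north → (37.84, 79.90).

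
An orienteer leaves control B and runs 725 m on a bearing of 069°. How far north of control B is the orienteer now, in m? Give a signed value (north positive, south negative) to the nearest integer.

260 m

Leg 1 (069°, 725 m): east 725 sin 69° = 676.85, north 725 cos 69° = 259.82
Net north component: 259.82 m.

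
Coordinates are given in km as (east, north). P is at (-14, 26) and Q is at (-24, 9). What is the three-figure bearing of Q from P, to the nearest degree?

Δeast = -24 − -14 = -10.00; Δnorth = 9 − 26 = -17.00.
Bearing = atan2(Δeast, Δnorth) mod 360° = 210.47° ≈ 210°.

210°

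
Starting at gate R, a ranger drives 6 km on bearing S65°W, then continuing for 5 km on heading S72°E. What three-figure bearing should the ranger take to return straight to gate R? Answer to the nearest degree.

Leg 1 (S65°W, 6 km): east 6 sin 245° = -5.44, north 6 cos 245° = -2.54
Leg 2 (S72°E, 5 km): east 5 sin 108° = 4.76, north 5 cos 108° = -1.55
Net displacement: -0.68 east, -4.08 north. Direction back to start is (0.68, 4.08): bearing = atan2(0.68, 4.08) mod 360° = 9.50° ≈ 009°.

009°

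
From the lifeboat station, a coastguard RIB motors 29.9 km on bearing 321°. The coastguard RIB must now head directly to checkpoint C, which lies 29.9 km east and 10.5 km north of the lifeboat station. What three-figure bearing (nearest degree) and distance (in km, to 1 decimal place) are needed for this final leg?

Leg 1 (321°, 29.9 km): east 29.9 sin 321° = -18.82, north 29.9 cos 321° = 23.24
Current position: (-18.82, 23.24). Target: (29.9, 10.5). Remaining: Δeast = 48.72, Δnorth = -12.74.
Bearing = atan2(48.72, -12.74) mod 360° = 104.65°; distance = √((48.72)² + (-12.74)²) = 50.354 km.

105°, 50.4 km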